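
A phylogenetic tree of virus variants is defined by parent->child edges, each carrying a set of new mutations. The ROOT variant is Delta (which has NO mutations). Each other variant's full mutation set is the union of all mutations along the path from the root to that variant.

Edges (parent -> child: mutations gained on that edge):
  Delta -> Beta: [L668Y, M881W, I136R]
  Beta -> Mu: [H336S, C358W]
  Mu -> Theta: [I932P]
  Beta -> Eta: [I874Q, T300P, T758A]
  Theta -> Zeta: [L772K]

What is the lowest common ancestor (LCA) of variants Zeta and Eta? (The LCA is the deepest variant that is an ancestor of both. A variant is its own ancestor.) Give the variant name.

Answer: Beta

Derivation:
Path from root to Zeta: Delta -> Beta -> Mu -> Theta -> Zeta
  ancestors of Zeta: {Delta, Beta, Mu, Theta, Zeta}
Path from root to Eta: Delta -> Beta -> Eta
  ancestors of Eta: {Delta, Beta, Eta}
Common ancestors: {Delta, Beta}
Walk up from Eta: Eta (not in ancestors of Zeta), Beta (in ancestors of Zeta), Delta (in ancestors of Zeta)
Deepest common ancestor (LCA) = Beta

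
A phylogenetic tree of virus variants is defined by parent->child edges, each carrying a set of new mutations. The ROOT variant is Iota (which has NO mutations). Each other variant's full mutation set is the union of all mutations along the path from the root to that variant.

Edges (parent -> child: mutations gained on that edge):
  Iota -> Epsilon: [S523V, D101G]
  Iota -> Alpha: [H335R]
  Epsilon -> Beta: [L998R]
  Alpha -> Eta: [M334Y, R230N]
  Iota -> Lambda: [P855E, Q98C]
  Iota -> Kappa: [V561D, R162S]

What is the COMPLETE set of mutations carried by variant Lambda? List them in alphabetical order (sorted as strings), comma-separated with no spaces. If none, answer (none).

At Iota: gained [] -> total []
At Lambda: gained ['P855E', 'Q98C'] -> total ['P855E', 'Q98C']

Answer: P855E,Q98C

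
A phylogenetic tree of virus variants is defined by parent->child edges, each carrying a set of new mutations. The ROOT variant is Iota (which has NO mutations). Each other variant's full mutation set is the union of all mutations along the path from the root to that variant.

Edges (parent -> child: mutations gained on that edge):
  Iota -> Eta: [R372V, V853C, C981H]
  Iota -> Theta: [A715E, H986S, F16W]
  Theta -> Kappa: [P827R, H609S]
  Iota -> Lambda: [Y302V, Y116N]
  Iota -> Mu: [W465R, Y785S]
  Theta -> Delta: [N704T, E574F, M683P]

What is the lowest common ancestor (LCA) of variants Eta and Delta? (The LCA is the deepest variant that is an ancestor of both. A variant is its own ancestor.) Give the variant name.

Path from root to Eta: Iota -> Eta
  ancestors of Eta: {Iota, Eta}
Path from root to Delta: Iota -> Theta -> Delta
  ancestors of Delta: {Iota, Theta, Delta}
Common ancestors: {Iota}
Walk up from Delta: Delta (not in ancestors of Eta), Theta (not in ancestors of Eta), Iota (in ancestors of Eta)
Deepest common ancestor (LCA) = Iota

Answer: Iota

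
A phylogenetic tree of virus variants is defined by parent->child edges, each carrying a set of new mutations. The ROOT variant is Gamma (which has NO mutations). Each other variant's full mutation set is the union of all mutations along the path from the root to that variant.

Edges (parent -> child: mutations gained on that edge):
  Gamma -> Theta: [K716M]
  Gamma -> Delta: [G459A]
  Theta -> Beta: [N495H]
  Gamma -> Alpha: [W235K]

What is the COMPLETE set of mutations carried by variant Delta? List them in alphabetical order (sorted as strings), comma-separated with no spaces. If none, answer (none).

Answer: G459A

Derivation:
At Gamma: gained [] -> total []
At Delta: gained ['G459A'] -> total ['G459A']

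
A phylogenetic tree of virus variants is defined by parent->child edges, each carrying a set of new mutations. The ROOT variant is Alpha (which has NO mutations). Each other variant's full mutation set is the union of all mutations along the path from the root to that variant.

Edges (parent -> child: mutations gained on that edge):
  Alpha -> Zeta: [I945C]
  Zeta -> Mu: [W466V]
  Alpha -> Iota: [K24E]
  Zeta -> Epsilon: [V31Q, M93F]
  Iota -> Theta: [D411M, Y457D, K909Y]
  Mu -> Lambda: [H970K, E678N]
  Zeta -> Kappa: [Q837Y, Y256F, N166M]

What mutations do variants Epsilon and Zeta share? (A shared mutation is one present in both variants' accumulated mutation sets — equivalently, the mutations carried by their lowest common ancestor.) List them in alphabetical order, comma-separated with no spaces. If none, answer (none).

Answer: I945C

Derivation:
Accumulating mutations along path to Epsilon:
  At Alpha: gained [] -> total []
  At Zeta: gained ['I945C'] -> total ['I945C']
  At Epsilon: gained ['V31Q', 'M93F'] -> total ['I945C', 'M93F', 'V31Q']
Mutations(Epsilon) = ['I945C', 'M93F', 'V31Q']
Accumulating mutations along path to Zeta:
  At Alpha: gained [] -> total []
  At Zeta: gained ['I945C'] -> total ['I945C']
Mutations(Zeta) = ['I945C']
Intersection: ['I945C', 'M93F', 'V31Q'] ∩ ['I945C'] = ['I945C']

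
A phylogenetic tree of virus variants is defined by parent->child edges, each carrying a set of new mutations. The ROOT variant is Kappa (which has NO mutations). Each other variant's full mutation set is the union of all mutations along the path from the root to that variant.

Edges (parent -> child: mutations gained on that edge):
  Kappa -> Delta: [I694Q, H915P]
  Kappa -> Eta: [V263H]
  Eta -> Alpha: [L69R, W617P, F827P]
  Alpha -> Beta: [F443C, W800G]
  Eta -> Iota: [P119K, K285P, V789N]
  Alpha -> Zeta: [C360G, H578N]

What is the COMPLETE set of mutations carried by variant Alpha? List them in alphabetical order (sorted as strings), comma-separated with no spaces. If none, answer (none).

At Kappa: gained [] -> total []
At Eta: gained ['V263H'] -> total ['V263H']
At Alpha: gained ['L69R', 'W617P', 'F827P'] -> total ['F827P', 'L69R', 'V263H', 'W617P']

Answer: F827P,L69R,V263H,W617P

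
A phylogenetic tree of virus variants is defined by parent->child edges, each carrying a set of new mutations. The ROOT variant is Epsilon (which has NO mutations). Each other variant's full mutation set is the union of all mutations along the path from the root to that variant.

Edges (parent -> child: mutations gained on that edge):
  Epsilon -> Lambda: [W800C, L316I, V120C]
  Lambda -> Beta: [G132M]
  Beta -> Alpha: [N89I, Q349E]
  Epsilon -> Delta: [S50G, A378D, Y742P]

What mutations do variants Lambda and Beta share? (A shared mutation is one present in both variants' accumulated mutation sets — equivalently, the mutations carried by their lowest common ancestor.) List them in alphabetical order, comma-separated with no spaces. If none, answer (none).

Answer: L316I,V120C,W800C

Derivation:
Accumulating mutations along path to Lambda:
  At Epsilon: gained [] -> total []
  At Lambda: gained ['W800C', 'L316I', 'V120C'] -> total ['L316I', 'V120C', 'W800C']
Mutations(Lambda) = ['L316I', 'V120C', 'W800C']
Accumulating mutations along path to Beta:
  At Epsilon: gained [] -> total []
  At Lambda: gained ['W800C', 'L316I', 'V120C'] -> total ['L316I', 'V120C', 'W800C']
  At Beta: gained ['G132M'] -> total ['G132M', 'L316I', 'V120C', 'W800C']
Mutations(Beta) = ['G132M', 'L316I', 'V120C', 'W800C']
Intersection: ['L316I', 'V120C', 'W800C'] ∩ ['G132M', 'L316I', 'V120C', 'W800C'] = ['L316I', 'V120C', 'W800C']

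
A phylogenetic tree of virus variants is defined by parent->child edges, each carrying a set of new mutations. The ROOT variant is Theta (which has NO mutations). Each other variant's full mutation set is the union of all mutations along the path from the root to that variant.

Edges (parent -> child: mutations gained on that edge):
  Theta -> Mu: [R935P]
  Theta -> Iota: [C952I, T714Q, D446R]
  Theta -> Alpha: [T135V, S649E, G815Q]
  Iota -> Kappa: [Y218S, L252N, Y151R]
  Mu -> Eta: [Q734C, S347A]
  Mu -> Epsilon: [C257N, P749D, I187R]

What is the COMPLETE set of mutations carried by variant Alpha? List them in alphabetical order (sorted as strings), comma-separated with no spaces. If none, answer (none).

Answer: G815Q,S649E,T135V

Derivation:
At Theta: gained [] -> total []
At Alpha: gained ['T135V', 'S649E', 'G815Q'] -> total ['G815Q', 'S649E', 'T135V']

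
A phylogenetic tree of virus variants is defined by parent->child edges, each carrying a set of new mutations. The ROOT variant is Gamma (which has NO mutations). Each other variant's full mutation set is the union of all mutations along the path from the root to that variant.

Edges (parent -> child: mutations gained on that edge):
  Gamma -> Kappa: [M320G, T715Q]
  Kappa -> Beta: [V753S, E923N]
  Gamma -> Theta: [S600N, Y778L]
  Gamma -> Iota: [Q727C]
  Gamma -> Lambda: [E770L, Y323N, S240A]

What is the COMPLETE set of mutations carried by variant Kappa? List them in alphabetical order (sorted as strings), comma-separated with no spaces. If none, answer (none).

At Gamma: gained [] -> total []
At Kappa: gained ['M320G', 'T715Q'] -> total ['M320G', 'T715Q']

Answer: M320G,T715Q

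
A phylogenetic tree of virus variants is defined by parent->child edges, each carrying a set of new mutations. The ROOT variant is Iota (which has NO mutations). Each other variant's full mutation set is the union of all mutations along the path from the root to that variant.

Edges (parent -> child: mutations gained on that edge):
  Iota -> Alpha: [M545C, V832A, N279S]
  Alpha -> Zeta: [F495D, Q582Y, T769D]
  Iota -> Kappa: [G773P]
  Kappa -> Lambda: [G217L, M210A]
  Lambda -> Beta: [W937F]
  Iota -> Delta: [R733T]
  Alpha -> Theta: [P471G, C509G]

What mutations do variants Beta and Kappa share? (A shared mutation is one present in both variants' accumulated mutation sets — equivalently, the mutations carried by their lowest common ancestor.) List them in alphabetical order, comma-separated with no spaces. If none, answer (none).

Accumulating mutations along path to Beta:
  At Iota: gained [] -> total []
  At Kappa: gained ['G773P'] -> total ['G773P']
  At Lambda: gained ['G217L', 'M210A'] -> total ['G217L', 'G773P', 'M210A']
  At Beta: gained ['W937F'] -> total ['G217L', 'G773P', 'M210A', 'W937F']
Mutations(Beta) = ['G217L', 'G773P', 'M210A', 'W937F']
Accumulating mutations along path to Kappa:
  At Iota: gained [] -> total []
  At Kappa: gained ['G773P'] -> total ['G773P']
Mutations(Kappa) = ['G773P']
Intersection: ['G217L', 'G773P', 'M210A', 'W937F'] ∩ ['G773P'] = ['G773P']

Answer: G773P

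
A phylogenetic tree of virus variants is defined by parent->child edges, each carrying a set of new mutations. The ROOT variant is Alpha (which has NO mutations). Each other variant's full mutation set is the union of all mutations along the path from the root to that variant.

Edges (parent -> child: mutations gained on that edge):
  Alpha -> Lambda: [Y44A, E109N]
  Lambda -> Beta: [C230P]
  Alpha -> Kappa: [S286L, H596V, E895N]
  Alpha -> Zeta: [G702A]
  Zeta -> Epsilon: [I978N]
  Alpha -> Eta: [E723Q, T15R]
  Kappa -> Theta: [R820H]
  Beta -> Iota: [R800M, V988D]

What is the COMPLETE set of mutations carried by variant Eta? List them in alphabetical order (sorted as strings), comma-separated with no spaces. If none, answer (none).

Answer: E723Q,T15R

Derivation:
At Alpha: gained [] -> total []
At Eta: gained ['E723Q', 'T15R'] -> total ['E723Q', 'T15R']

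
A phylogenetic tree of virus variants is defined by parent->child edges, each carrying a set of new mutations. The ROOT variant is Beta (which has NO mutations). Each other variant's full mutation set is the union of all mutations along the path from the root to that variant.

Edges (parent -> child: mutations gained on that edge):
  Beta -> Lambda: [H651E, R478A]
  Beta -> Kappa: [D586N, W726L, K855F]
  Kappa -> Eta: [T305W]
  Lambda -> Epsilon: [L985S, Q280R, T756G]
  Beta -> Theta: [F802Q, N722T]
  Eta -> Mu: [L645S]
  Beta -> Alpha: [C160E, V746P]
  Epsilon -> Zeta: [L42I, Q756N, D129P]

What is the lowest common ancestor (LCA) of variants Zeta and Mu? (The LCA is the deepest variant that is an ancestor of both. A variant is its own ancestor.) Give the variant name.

Path from root to Zeta: Beta -> Lambda -> Epsilon -> Zeta
  ancestors of Zeta: {Beta, Lambda, Epsilon, Zeta}
Path from root to Mu: Beta -> Kappa -> Eta -> Mu
  ancestors of Mu: {Beta, Kappa, Eta, Mu}
Common ancestors: {Beta}
Walk up from Mu: Mu (not in ancestors of Zeta), Eta (not in ancestors of Zeta), Kappa (not in ancestors of Zeta), Beta (in ancestors of Zeta)
Deepest common ancestor (LCA) = Beta

Answer: Beta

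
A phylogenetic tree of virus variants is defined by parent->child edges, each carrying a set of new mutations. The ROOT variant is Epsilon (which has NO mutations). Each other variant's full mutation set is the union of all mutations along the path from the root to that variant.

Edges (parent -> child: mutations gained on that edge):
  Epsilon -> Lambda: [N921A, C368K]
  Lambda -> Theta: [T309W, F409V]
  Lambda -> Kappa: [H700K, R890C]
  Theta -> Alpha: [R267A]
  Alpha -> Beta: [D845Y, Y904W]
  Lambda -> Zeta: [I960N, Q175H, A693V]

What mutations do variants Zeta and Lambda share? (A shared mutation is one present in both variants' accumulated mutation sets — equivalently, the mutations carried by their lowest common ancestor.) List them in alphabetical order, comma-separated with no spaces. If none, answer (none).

Accumulating mutations along path to Zeta:
  At Epsilon: gained [] -> total []
  At Lambda: gained ['N921A', 'C368K'] -> total ['C368K', 'N921A']
  At Zeta: gained ['I960N', 'Q175H', 'A693V'] -> total ['A693V', 'C368K', 'I960N', 'N921A', 'Q175H']
Mutations(Zeta) = ['A693V', 'C368K', 'I960N', 'N921A', 'Q175H']
Accumulating mutations along path to Lambda:
  At Epsilon: gained [] -> total []
  At Lambda: gained ['N921A', 'C368K'] -> total ['C368K', 'N921A']
Mutations(Lambda) = ['C368K', 'N921A']
Intersection: ['A693V', 'C368K', 'I960N', 'N921A', 'Q175H'] ∩ ['C368K', 'N921A'] = ['C368K', 'N921A']

Answer: C368K,N921A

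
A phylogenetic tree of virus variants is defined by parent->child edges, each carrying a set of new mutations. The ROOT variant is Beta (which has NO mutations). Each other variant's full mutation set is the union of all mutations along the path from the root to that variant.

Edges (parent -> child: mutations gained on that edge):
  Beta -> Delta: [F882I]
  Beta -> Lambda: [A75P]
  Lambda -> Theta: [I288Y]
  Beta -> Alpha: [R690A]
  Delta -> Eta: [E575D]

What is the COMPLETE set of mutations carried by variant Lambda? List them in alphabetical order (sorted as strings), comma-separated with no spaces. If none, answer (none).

Answer: A75P

Derivation:
At Beta: gained [] -> total []
At Lambda: gained ['A75P'] -> total ['A75P']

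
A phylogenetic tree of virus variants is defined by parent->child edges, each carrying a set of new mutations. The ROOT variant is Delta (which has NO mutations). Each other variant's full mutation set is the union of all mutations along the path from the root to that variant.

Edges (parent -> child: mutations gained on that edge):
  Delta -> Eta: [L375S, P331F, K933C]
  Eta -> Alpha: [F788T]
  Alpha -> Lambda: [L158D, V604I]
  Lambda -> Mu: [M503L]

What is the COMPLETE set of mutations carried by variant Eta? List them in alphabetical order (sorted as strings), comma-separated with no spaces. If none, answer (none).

At Delta: gained [] -> total []
At Eta: gained ['L375S', 'P331F', 'K933C'] -> total ['K933C', 'L375S', 'P331F']

Answer: K933C,L375S,P331F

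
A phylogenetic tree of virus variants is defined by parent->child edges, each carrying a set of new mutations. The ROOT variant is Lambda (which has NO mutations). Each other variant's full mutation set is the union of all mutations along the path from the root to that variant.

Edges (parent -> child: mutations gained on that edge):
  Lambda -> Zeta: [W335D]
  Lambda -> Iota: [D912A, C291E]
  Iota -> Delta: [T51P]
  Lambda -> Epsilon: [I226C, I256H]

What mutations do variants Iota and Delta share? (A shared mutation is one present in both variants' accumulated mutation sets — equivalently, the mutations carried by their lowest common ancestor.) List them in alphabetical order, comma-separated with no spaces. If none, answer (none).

Accumulating mutations along path to Iota:
  At Lambda: gained [] -> total []
  At Iota: gained ['D912A', 'C291E'] -> total ['C291E', 'D912A']
Mutations(Iota) = ['C291E', 'D912A']
Accumulating mutations along path to Delta:
  At Lambda: gained [] -> total []
  At Iota: gained ['D912A', 'C291E'] -> total ['C291E', 'D912A']
  At Delta: gained ['T51P'] -> total ['C291E', 'D912A', 'T51P']
Mutations(Delta) = ['C291E', 'D912A', 'T51P']
Intersection: ['C291E', 'D912A'] ∩ ['C291E', 'D912A', 'T51P'] = ['C291E', 'D912A']

Answer: C291E,D912A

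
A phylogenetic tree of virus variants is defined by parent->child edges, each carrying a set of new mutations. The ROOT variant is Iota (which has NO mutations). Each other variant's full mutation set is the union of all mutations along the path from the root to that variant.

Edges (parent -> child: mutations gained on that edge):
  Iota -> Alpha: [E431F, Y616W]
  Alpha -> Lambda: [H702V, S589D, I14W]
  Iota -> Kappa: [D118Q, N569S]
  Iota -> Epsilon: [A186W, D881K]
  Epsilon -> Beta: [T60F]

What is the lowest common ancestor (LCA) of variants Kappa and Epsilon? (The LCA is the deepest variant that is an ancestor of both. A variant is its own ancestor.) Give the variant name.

Answer: Iota

Derivation:
Path from root to Kappa: Iota -> Kappa
  ancestors of Kappa: {Iota, Kappa}
Path from root to Epsilon: Iota -> Epsilon
  ancestors of Epsilon: {Iota, Epsilon}
Common ancestors: {Iota}
Walk up from Epsilon: Epsilon (not in ancestors of Kappa), Iota (in ancestors of Kappa)
Deepest common ancestor (LCA) = Iota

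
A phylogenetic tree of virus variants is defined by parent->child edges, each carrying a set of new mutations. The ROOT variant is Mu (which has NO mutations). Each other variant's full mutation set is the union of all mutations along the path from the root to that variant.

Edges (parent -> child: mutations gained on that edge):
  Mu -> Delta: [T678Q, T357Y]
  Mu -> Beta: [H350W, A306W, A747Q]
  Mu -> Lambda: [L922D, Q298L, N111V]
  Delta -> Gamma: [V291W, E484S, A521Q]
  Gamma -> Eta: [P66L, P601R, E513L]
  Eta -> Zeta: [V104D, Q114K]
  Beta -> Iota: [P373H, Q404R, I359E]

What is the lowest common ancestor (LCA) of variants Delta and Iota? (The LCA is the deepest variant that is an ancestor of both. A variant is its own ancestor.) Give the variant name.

Answer: Mu

Derivation:
Path from root to Delta: Mu -> Delta
  ancestors of Delta: {Mu, Delta}
Path from root to Iota: Mu -> Beta -> Iota
  ancestors of Iota: {Mu, Beta, Iota}
Common ancestors: {Mu}
Walk up from Iota: Iota (not in ancestors of Delta), Beta (not in ancestors of Delta), Mu (in ancestors of Delta)
Deepest common ancestor (LCA) = Mu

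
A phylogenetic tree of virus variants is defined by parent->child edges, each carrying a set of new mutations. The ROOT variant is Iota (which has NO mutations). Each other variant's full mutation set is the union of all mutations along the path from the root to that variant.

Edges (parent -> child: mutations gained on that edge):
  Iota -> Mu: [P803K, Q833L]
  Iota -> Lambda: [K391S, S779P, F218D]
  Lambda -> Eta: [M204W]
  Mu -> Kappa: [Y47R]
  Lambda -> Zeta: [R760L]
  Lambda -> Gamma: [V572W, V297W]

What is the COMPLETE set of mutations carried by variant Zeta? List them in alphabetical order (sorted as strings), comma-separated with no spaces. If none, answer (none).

Answer: F218D,K391S,R760L,S779P

Derivation:
At Iota: gained [] -> total []
At Lambda: gained ['K391S', 'S779P', 'F218D'] -> total ['F218D', 'K391S', 'S779P']
At Zeta: gained ['R760L'] -> total ['F218D', 'K391S', 'R760L', 'S779P']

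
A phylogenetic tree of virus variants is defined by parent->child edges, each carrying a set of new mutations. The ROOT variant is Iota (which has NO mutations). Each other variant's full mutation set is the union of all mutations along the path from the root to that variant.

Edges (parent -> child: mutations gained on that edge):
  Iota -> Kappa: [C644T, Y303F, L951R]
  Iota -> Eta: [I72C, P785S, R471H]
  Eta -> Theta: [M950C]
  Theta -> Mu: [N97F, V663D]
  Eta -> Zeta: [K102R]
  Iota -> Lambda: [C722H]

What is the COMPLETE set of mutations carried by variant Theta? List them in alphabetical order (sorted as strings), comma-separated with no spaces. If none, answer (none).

At Iota: gained [] -> total []
At Eta: gained ['I72C', 'P785S', 'R471H'] -> total ['I72C', 'P785S', 'R471H']
At Theta: gained ['M950C'] -> total ['I72C', 'M950C', 'P785S', 'R471H']

Answer: I72C,M950C,P785S,R471H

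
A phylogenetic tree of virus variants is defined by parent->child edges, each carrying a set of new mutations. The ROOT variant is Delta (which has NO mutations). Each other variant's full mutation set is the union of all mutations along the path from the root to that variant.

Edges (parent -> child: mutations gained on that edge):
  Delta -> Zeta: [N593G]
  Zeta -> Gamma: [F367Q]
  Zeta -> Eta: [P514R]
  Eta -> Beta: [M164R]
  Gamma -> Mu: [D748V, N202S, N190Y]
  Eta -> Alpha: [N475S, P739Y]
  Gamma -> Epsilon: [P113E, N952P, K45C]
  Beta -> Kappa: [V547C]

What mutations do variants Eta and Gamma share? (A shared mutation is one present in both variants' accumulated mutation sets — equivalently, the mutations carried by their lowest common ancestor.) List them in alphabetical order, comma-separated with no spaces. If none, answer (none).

Accumulating mutations along path to Eta:
  At Delta: gained [] -> total []
  At Zeta: gained ['N593G'] -> total ['N593G']
  At Eta: gained ['P514R'] -> total ['N593G', 'P514R']
Mutations(Eta) = ['N593G', 'P514R']
Accumulating mutations along path to Gamma:
  At Delta: gained [] -> total []
  At Zeta: gained ['N593G'] -> total ['N593G']
  At Gamma: gained ['F367Q'] -> total ['F367Q', 'N593G']
Mutations(Gamma) = ['F367Q', 'N593G']
Intersection: ['N593G', 'P514R'] ∩ ['F367Q', 'N593G'] = ['N593G']

Answer: N593G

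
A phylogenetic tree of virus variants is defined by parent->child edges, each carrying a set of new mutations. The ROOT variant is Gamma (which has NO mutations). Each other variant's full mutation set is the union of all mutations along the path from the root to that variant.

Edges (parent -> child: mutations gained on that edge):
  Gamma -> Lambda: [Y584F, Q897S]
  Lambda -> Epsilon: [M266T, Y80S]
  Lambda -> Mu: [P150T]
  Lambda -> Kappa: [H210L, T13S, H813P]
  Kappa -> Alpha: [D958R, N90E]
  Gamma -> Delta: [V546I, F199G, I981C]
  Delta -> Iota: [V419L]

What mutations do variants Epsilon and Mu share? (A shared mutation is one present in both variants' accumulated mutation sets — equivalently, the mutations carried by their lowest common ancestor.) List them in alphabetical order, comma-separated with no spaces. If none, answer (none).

Answer: Q897S,Y584F

Derivation:
Accumulating mutations along path to Epsilon:
  At Gamma: gained [] -> total []
  At Lambda: gained ['Y584F', 'Q897S'] -> total ['Q897S', 'Y584F']
  At Epsilon: gained ['M266T', 'Y80S'] -> total ['M266T', 'Q897S', 'Y584F', 'Y80S']
Mutations(Epsilon) = ['M266T', 'Q897S', 'Y584F', 'Y80S']
Accumulating mutations along path to Mu:
  At Gamma: gained [] -> total []
  At Lambda: gained ['Y584F', 'Q897S'] -> total ['Q897S', 'Y584F']
  At Mu: gained ['P150T'] -> total ['P150T', 'Q897S', 'Y584F']
Mutations(Mu) = ['P150T', 'Q897S', 'Y584F']
Intersection: ['M266T', 'Q897S', 'Y584F', 'Y80S'] ∩ ['P150T', 'Q897S', 'Y584F'] = ['Q897S', 'Y584F']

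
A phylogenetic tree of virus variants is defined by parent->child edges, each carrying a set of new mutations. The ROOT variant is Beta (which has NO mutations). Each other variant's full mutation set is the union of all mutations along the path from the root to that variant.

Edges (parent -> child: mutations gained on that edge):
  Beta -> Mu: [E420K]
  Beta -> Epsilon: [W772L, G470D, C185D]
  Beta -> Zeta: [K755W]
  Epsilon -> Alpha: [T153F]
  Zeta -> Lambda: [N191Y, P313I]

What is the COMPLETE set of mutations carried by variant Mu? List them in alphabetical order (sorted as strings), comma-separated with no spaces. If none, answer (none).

Answer: E420K

Derivation:
At Beta: gained [] -> total []
At Mu: gained ['E420K'] -> total ['E420K']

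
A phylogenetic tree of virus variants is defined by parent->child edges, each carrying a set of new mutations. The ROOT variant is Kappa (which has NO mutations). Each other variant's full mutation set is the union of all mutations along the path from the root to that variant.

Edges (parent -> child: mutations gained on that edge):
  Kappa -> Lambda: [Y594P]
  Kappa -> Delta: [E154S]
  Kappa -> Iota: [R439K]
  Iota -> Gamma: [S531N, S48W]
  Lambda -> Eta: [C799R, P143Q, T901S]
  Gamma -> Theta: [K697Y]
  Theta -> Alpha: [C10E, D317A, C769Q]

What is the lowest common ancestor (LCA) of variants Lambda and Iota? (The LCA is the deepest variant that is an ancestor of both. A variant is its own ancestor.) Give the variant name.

Answer: Kappa

Derivation:
Path from root to Lambda: Kappa -> Lambda
  ancestors of Lambda: {Kappa, Lambda}
Path from root to Iota: Kappa -> Iota
  ancestors of Iota: {Kappa, Iota}
Common ancestors: {Kappa}
Walk up from Iota: Iota (not in ancestors of Lambda), Kappa (in ancestors of Lambda)
Deepest common ancestor (LCA) = Kappa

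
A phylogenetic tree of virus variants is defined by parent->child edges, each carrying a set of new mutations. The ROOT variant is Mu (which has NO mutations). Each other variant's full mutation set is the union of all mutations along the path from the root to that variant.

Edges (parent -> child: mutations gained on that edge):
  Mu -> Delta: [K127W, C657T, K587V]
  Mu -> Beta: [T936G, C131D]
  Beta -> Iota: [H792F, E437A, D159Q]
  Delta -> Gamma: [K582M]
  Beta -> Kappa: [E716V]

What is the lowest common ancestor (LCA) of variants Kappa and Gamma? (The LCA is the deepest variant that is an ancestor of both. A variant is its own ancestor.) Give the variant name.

Answer: Mu

Derivation:
Path from root to Kappa: Mu -> Beta -> Kappa
  ancestors of Kappa: {Mu, Beta, Kappa}
Path from root to Gamma: Mu -> Delta -> Gamma
  ancestors of Gamma: {Mu, Delta, Gamma}
Common ancestors: {Mu}
Walk up from Gamma: Gamma (not in ancestors of Kappa), Delta (not in ancestors of Kappa), Mu (in ancestors of Kappa)
Deepest common ancestor (LCA) = Mu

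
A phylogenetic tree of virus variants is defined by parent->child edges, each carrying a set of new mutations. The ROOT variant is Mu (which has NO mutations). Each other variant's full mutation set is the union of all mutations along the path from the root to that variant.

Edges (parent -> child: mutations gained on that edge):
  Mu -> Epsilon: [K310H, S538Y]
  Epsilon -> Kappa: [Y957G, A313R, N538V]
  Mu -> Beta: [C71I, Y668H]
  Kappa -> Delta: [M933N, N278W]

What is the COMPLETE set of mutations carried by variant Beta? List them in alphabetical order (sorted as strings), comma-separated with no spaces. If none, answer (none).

Answer: C71I,Y668H

Derivation:
At Mu: gained [] -> total []
At Beta: gained ['C71I', 'Y668H'] -> total ['C71I', 'Y668H']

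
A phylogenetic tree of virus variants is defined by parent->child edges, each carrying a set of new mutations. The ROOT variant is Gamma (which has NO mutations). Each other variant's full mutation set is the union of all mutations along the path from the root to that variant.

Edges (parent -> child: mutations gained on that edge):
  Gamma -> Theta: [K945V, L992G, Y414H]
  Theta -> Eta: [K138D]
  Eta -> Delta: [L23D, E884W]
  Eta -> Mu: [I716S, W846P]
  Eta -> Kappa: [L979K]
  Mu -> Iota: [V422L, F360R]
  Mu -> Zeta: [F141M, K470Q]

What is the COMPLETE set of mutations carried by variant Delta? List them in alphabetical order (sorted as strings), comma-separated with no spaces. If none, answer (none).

At Gamma: gained [] -> total []
At Theta: gained ['K945V', 'L992G', 'Y414H'] -> total ['K945V', 'L992G', 'Y414H']
At Eta: gained ['K138D'] -> total ['K138D', 'K945V', 'L992G', 'Y414H']
At Delta: gained ['L23D', 'E884W'] -> total ['E884W', 'K138D', 'K945V', 'L23D', 'L992G', 'Y414H']

Answer: E884W,K138D,K945V,L23D,L992G,Y414H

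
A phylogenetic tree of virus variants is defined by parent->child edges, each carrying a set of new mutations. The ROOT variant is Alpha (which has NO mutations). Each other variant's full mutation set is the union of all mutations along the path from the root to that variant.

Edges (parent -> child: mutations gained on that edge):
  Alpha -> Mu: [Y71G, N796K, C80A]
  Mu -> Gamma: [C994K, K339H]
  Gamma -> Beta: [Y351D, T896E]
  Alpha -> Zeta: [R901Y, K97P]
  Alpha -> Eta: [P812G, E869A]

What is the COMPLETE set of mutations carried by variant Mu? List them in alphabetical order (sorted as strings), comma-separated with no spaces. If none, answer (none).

Answer: C80A,N796K,Y71G

Derivation:
At Alpha: gained [] -> total []
At Mu: gained ['Y71G', 'N796K', 'C80A'] -> total ['C80A', 'N796K', 'Y71G']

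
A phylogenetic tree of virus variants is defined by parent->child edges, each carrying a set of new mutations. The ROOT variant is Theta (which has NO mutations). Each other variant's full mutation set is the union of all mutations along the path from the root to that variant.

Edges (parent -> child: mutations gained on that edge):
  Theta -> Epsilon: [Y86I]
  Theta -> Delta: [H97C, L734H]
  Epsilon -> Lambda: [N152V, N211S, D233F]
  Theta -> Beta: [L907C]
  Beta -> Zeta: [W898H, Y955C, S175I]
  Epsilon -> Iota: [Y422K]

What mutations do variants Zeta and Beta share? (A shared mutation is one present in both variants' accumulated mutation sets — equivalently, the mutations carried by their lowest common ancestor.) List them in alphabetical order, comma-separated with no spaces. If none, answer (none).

Accumulating mutations along path to Zeta:
  At Theta: gained [] -> total []
  At Beta: gained ['L907C'] -> total ['L907C']
  At Zeta: gained ['W898H', 'Y955C', 'S175I'] -> total ['L907C', 'S175I', 'W898H', 'Y955C']
Mutations(Zeta) = ['L907C', 'S175I', 'W898H', 'Y955C']
Accumulating mutations along path to Beta:
  At Theta: gained [] -> total []
  At Beta: gained ['L907C'] -> total ['L907C']
Mutations(Beta) = ['L907C']
Intersection: ['L907C', 'S175I', 'W898H', 'Y955C'] ∩ ['L907C'] = ['L907C']

Answer: L907C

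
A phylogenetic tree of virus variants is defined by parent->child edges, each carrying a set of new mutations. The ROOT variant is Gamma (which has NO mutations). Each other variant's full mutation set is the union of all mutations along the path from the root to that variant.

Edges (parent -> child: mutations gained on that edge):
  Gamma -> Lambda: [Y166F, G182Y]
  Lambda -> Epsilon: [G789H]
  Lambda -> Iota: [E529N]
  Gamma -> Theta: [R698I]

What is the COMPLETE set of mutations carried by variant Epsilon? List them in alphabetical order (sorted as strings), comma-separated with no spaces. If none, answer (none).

At Gamma: gained [] -> total []
At Lambda: gained ['Y166F', 'G182Y'] -> total ['G182Y', 'Y166F']
At Epsilon: gained ['G789H'] -> total ['G182Y', 'G789H', 'Y166F']

Answer: G182Y,G789H,Y166F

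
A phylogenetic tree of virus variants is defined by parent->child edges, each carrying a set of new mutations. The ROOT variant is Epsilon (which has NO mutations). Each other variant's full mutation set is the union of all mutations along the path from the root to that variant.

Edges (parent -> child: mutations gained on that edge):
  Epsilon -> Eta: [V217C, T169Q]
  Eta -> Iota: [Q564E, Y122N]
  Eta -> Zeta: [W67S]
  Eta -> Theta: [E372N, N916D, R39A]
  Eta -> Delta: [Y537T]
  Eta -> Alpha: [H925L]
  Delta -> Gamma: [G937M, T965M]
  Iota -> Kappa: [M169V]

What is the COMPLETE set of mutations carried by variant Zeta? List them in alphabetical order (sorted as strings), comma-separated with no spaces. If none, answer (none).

At Epsilon: gained [] -> total []
At Eta: gained ['V217C', 'T169Q'] -> total ['T169Q', 'V217C']
At Zeta: gained ['W67S'] -> total ['T169Q', 'V217C', 'W67S']

Answer: T169Q,V217C,W67S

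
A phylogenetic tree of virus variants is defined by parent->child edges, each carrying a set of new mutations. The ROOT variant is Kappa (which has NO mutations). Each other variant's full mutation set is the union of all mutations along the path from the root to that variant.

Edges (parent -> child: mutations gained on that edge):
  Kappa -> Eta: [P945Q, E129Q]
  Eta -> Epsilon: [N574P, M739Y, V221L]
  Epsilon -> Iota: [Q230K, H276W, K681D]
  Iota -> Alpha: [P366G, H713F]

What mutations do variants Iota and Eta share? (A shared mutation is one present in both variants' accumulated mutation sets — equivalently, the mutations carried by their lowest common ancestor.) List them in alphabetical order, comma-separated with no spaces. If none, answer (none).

Accumulating mutations along path to Iota:
  At Kappa: gained [] -> total []
  At Eta: gained ['P945Q', 'E129Q'] -> total ['E129Q', 'P945Q']
  At Epsilon: gained ['N574P', 'M739Y', 'V221L'] -> total ['E129Q', 'M739Y', 'N574P', 'P945Q', 'V221L']
  At Iota: gained ['Q230K', 'H276W', 'K681D'] -> total ['E129Q', 'H276W', 'K681D', 'M739Y', 'N574P', 'P945Q', 'Q230K', 'V221L']
Mutations(Iota) = ['E129Q', 'H276W', 'K681D', 'M739Y', 'N574P', 'P945Q', 'Q230K', 'V221L']
Accumulating mutations along path to Eta:
  At Kappa: gained [] -> total []
  At Eta: gained ['P945Q', 'E129Q'] -> total ['E129Q', 'P945Q']
Mutations(Eta) = ['E129Q', 'P945Q']
Intersection: ['E129Q', 'H276W', 'K681D', 'M739Y', 'N574P', 'P945Q', 'Q230K', 'V221L'] ∩ ['E129Q', 'P945Q'] = ['E129Q', 'P945Q']

Answer: E129Q,P945Q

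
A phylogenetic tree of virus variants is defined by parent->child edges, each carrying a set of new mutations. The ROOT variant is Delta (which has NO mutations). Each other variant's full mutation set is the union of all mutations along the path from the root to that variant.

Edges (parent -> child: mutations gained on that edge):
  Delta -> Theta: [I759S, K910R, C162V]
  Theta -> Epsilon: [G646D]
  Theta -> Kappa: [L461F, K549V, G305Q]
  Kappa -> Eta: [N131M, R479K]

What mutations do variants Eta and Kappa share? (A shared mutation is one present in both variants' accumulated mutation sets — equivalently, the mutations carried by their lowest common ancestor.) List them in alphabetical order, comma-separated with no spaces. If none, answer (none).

Accumulating mutations along path to Eta:
  At Delta: gained [] -> total []
  At Theta: gained ['I759S', 'K910R', 'C162V'] -> total ['C162V', 'I759S', 'K910R']
  At Kappa: gained ['L461F', 'K549V', 'G305Q'] -> total ['C162V', 'G305Q', 'I759S', 'K549V', 'K910R', 'L461F']
  At Eta: gained ['N131M', 'R479K'] -> total ['C162V', 'G305Q', 'I759S', 'K549V', 'K910R', 'L461F', 'N131M', 'R479K']
Mutations(Eta) = ['C162V', 'G305Q', 'I759S', 'K549V', 'K910R', 'L461F', 'N131M', 'R479K']
Accumulating mutations along path to Kappa:
  At Delta: gained [] -> total []
  At Theta: gained ['I759S', 'K910R', 'C162V'] -> total ['C162V', 'I759S', 'K910R']
  At Kappa: gained ['L461F', 'K549V', 'G305Q'] -> total ['C162V', 'G305Q', 'I759S', 'K549V', 'K910R', 'L461F']
Mutations(Kappa) = ['C162V', 'G305Q', 'I759S', 'K549V', 'K910R', 'L461F']
Intersection: ['C162V', 'G305Q', 'I759S', 'K549V', 'K910R', 'L461F', 'N131M', 'R479K'] ∩ ['C162V', 'G305Q', 'I759S', 'K549V', 'K910R', 'L461F'] = ['C162V', 'G305Q', 'I759S', 'K549V', 'K910R', 'L461F']

Answer: C162V,G305Q,I759S,K549V,K910R,L461F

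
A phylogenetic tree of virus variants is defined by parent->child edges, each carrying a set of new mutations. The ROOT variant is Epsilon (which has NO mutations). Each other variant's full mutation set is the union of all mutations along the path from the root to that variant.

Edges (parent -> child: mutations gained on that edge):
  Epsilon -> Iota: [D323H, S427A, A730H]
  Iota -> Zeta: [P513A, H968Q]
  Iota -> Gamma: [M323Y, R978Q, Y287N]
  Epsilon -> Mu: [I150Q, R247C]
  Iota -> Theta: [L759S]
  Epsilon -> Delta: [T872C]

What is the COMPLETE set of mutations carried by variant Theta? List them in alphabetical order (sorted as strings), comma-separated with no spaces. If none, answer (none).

Answer: A730H,D323H,L759S,S427A

Derivation:
At Epsilon: gained [] -> total []
At Iota: gained ['D323H', 'S427A', 'A730H'] -> total ['A730H', 'D323H', 'S427A']
At Theta: gained ['L759S'] -> total ['A730H', 'D323H', 'L759S', 'S427A']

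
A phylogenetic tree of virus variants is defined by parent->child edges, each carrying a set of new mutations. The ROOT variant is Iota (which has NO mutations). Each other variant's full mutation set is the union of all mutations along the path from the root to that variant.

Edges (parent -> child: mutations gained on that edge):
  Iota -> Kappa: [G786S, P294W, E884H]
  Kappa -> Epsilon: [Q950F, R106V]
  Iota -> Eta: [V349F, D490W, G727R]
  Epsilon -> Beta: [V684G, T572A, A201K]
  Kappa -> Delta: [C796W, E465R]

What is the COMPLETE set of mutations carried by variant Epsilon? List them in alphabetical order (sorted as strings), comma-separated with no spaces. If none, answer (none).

At Iota: gained [] -> total []
At Kappa: gained ['G786S', 'P294W', 'E884H'] -> total ['E884H', 'G786S', 'P294W']
At Epsilon: gained ['Q950F', 'R106V'] -> total ['E884H', 'G786S', 'P294W', 'Q950F', 'R106V']

Answer: E884H,G786S,P294W,Q950F,R106V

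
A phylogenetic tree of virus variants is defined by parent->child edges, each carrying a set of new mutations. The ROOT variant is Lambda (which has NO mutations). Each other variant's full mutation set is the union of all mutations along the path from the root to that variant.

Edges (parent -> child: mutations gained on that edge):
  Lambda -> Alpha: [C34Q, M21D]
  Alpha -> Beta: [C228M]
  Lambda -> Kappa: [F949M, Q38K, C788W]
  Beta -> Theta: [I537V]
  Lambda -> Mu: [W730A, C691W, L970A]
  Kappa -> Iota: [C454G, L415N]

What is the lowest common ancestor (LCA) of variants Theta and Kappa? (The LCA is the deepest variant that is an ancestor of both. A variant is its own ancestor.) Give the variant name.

Path from root to Theta: Lambda -> Alpha -> Beta -> Theta
  ancestors of Theta: {Lambda, Alpha, Beta, Theta}
Path from root to Kappa: Lambda -> Kappa
  ancestors of Kappa: {Lambda, Kappa}
Common ancestors: {Lambda}
Walk up from Kappa: Kappa (not in ancestors of Theta), Lambda (in ancestors of Theta)
Deepest common ancestor (LCA) = Lambda

Answer: Lambda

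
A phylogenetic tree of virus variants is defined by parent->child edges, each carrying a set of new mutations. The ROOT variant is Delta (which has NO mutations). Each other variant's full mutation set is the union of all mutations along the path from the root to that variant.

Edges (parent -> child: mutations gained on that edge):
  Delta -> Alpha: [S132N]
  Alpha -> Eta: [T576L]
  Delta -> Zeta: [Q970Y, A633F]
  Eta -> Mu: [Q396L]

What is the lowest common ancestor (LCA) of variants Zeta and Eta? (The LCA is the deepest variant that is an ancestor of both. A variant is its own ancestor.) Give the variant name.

Path from root to Zeta: Delta -> Zeta
  ancestors of Zeta: {Delta, Zeta}
Path from root to Eta: Delta -> Alpha -> Eta
  ancestors of Eta: {Delta, Alpha, Eta}
Common ancestors: {Delta}
Walk up from Eta: Eta (not in ancestors of Zeta), Alpha (not in ancestors of Zeta), Delta (in ancestors of Zeta)
Deepest common ancestor (LCA) = Delta

Answer: Delta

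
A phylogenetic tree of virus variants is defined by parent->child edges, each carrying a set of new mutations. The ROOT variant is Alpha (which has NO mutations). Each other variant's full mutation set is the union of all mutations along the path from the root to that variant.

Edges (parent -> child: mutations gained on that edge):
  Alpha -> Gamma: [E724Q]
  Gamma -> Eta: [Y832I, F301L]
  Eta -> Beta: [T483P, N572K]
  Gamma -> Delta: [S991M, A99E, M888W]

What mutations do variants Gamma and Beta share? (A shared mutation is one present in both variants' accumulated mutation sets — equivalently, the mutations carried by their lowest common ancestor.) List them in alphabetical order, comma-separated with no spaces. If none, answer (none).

Accumulating mutations along path to Gamma:
  At Alpha: gained [] -> total []
  At Gamma: gained ['E724Q'] -> total ['E724Q']
Mutations(Gamma) = ['E724Q']
Accumulating mutations along path to Beta:
  At Alpha: gained [] -> total []
  At Gamma: gained ['E724Q'] -> total ['E724Q']
  At Eta: gained ['Y832I', 'F301L'] -> total ['E724Q', 'F301L', 'Y832I']
  At Beta: gained ['T483P', 'N572K'] -> total ['E724Q', 'F301L', 'N572K', 'T483P', 'Y832I']
Mutations(Beta) = ['E724Q', 'F301L', 'N572K', 'T483P', 'Y832I']
Intersection: ['E724Q'] ∩ ['E724Q', 'F301L', 'N572K', 'T483P', 'Y832I'] = ['E724Q']

Answer: E724Q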